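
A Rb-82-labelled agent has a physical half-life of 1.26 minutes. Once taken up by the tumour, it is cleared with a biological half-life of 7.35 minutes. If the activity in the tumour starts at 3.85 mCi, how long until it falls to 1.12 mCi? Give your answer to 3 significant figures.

1/t_eff = 1/t_phys + 1/t_biol = 1/1.26 + 1/7.35 = 0.92971 per minute.
t_eff = 1.26 × 7.35 / (1.26 + 7.35) ≈ 1.0756 minutes.
n = log₂(3.85/1.12) ≈ 1.7814; t = 1.7814 × 1.0756 ≈ 1.916 minutes.

1.92 minutes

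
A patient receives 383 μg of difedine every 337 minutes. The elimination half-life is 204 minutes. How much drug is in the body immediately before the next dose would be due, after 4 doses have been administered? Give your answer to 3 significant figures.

The 4 doses were given 1348, 1011, 674, 337 minutes ago.
Total = 383·(1/2)^(1348/204) + 383·(1/2)^(1011/204) + 383·(1/2)^(674/204) + 383·(1/2)^(337/204)
      = 3.9268 + 12.34 + 38.781 + 121.87 ≈ 176.92 μg.

177 μg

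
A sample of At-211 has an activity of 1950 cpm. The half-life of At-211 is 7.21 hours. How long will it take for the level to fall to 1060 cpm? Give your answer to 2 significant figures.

6.3 hours

Fraction remaining = 1060/1950 ≈ 0.54359.
n = log₂(1950/1060) = ln(1.8396)/ln 2 ≈ 0.87941 half-lives.
t = n × t½ = 0.87941 × 7.21 ≈ 6.3405 hours.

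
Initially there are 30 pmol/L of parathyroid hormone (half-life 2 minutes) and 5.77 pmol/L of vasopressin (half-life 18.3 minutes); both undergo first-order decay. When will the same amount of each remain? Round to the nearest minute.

5 minutes

Set 30·(1/2)^(t/2) = 5.77·(1/2)^(t/18.3).
Taking log₂: log₂(30/5.77) = t·(1/2 − 1/18.3).
log₂(5.1993) = 2.3783; 1/2 − 1/18.3 = 0.44536.
t = 2.3783 / 0.44536 ≈ 5.3403 minutes.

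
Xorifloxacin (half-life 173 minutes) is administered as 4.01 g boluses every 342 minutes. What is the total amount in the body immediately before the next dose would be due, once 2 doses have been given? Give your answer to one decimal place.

1.3 g

The 2 doses were given 684, 342 minutes ago.
Total = 4.01·(1/2)^(684/173) + 4.01·(1/2)^(342/173)
      = 0.25879 + 1.0187 ≈ 1.2775 g.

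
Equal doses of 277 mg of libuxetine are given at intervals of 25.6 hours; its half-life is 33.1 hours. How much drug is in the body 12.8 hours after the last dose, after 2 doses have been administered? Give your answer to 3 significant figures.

The 2 doses were given 38.4, 12.8 hours ago.
Total = 277·(1/2)^(38.4/33.1) + 277·(1/2)^(12.8/33.1)
      = 123.95 + 211.87 ≈ 335.82 mg.

336 mg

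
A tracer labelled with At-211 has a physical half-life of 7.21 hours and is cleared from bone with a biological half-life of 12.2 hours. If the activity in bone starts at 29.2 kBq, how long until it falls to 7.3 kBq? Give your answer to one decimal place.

1/t_eff = 1/t_phys + 1/t_biol = 1/7.21 + 1/12.2 = 0.22066 per hour.
t_eff = 7.21 × 12.2 / (7.21 + 12.2) ≈ 4.5318 hours.
n = log₂(29.2/7.3) ≈ 2; t = 2 × 4.5318 ≈ 9.0636 hours.

9.1 hours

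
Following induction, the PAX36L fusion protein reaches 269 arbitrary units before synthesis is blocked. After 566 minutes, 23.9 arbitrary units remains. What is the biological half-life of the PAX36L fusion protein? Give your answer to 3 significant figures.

A/A₀ = 23.9/269 ≈ 0.088848.
n = log₂(11.255) ≈ 3.4925 half-lives elapsed in 566 minutes.
t½ = 566/3.4925 ≈ 162.06 minutes.

162 minutes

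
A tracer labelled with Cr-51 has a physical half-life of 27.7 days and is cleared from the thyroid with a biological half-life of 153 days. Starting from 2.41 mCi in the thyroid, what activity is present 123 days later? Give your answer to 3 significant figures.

1/t_eff = 1/t_phys + 1/t_biol = 1/27.7 + 1/153 = 0.042637 per day.
t_eff = 27.7 × 153 / (27.7 + 153) ≈ 23.454 days.
Remaining = 2.41 × (1/2)^(123/23.454) = 2.41 × (1/2)^5.2444 ≈ 0.063578 mCi.

0.0636 mCi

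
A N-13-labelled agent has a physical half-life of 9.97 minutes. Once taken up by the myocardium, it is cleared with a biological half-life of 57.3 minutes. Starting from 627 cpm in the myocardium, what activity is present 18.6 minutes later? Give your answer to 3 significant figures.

1/t_eff = 1/t_phys + 1/t_biol = 1/9.97 + 1/57.3 = 0.11775 per minute.
t_eff = 9.97 × 57.3 / (9.97 + 57.3) ≈ 8.4924 minutes.
Remaining = 627 × (1/2)^(18.6/8.4924) = 627 × (1/2)^2.1902 ≈ 137.39 cpm.

137 cpm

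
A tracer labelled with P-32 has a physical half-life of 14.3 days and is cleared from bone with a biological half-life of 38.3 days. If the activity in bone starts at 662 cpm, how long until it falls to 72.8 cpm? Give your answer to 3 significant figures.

1/t_eff = 1/t_phys + 1/t_biol = 1/14.3 + 1/38.3 = 0.09604 per day.
t_eff = 14.3 × 38.3 / (14.3 + 38.3) ≈ 10.412 days.
n = log₂(662/72.8) ≈ 3.1848; t = 3.1848 × 10.412 ≈ 33.161 days.

33.2 days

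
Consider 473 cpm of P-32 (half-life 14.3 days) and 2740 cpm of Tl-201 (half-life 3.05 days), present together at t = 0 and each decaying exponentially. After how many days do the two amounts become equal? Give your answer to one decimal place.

9.8 days

Set 473·(1/2)^(t/14.3) = 2740·(1/2)^(t/3.05).
Taking log₂: log₂(473/2740) = t·(1/14.3 − 1/3.05).
log₂(0.17263) = -2.5343; 1/14.3 − 1/3.05 = -0.25794.
t = -2.5343 / -0.25794 ≈ 9.8251 days.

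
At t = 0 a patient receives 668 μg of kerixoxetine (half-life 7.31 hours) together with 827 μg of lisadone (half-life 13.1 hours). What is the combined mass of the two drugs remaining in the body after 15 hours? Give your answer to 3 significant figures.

535 μg

kerixoxetine: 668 × (1/2)^(15/7.31) = 668 × (1/2)^2.052 ≈ 161.09 μg.
lisadone: 827 × (1/2)^(15/13.1) = 827 × (1/2)^1.145 ≈ 373.95 μg.
Total = 161.09 + 373.95 ≈ 535.04 μg.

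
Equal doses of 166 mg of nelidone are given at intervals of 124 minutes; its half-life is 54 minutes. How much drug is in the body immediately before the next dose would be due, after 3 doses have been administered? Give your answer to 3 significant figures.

The 3 doses were given 372, 248, 124 minutes ago.
Total = 166·(1/2)^(372/54) + 166·(1/2)^(248/54) + 166·(1/2)^(124/54)
      = 1.4007 + 6.8802 + 33.795 ≈ 42.076 mg.

42.1 mg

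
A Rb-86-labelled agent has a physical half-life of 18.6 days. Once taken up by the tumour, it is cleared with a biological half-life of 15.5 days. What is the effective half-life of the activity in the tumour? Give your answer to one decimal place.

1/t_eff = 1/t_phys + 1/t_biol = 1/18.6 + 1/15.5 = 0.11828 per day.
t_eff = 18.6 × 15.5 / (18.6 + 15.5) ≈ 8.4545 days.

8.5 days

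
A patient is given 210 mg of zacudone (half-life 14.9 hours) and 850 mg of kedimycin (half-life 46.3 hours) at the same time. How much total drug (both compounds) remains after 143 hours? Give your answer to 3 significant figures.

zacudone: 210 × (1/2)^(143/14.9) = 210 × (1/2)^9.5973 ≈ 0.27111 mg.
kedimycin: 850 × (1/2)^(143/46.3) = 850 × (1/2)^3.0886 ≈ 99.924 mg.
Total = 0.27111 + 99.924 ≈ 100.2 mg.

100 mg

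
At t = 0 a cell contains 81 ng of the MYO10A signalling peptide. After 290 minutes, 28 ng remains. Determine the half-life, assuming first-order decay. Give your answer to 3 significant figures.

189 minutes

A/A₀ = 28/81 ≈ 0.34568.
n = log₂(2.8929) ≈ 1.5325 half-lives elapsed in 290 minutes.
t½ = 290/1.5325 ≈ 189.23 minutes.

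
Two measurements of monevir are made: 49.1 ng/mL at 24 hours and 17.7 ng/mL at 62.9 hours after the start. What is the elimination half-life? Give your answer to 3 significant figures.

Over Δt = 62.9 − 24 = 38.9 hours, the level fell by a factor of 49.1/17.7 ≈ 2.774.
n = log₂(2.774) ≈ 1.472 half-lives, so t½ = 38.9/1.472 ≈ 26.427 hours.

26.4 hours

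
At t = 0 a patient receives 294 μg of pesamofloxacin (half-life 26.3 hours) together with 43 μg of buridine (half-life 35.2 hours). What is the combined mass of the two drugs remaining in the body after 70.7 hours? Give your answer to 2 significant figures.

pesamofloxacin: 294 × (1/2)^(70.7/26.3) = 294 × (1/2)^2.6882 ≈ 45.616 μg.
buridine: 43 × (1/2)^(70.7/35.2) = 43 × (1/2)^2.0085 ≈ 10.687 μg.
Total = 45.616 + 10.687 ≈ 56.302 μg.

56 μg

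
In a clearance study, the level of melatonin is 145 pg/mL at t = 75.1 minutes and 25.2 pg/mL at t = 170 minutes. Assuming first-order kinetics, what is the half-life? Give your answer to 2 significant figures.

Over Δt = 170 − 75.1 = 94.9 minutes, the level fell by a factor of 145/25.2 ≈ 5.754.
n = log₂(5.754) ≈ 2.5246 half-lives, so t½ = 94.9/2.5246 ≈ 37.591 minutes.

38 minutes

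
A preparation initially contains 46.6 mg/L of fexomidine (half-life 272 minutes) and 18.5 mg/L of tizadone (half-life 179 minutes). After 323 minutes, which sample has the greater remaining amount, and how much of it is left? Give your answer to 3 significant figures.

fexomidine, 20.5 mg/L

fexomidine: 46.6 × (1/2)^1.1875 ≈ 20.46 mg/L.
tizadone: 18.5 × (1/2)^1.8045 ≈ 5.2963 mg/L.
Fexomidine has more remaining, at ≈ 20.46 mg/L.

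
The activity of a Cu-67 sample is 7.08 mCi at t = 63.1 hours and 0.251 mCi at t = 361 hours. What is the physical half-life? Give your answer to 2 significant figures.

Over Δt = 361 − 63.1 = 297.9 hours, the level fell by a factor of 7.08/0.251 ≈ 28.207.
n = log₂(28.207) ≈ 4.818 half-lives, so t½ = 297.9/4.818 ≈ 61.831 hours.

62 hours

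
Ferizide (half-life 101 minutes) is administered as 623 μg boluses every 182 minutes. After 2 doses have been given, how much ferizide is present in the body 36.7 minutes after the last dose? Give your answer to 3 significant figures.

The 2 doses were given 218.7, 36.7 minutes ago.
Total = 623·(1/2)^(218.7/101) + 623·(1/2)^(36.7/101)
      = 138.88 + 484.29 ≈ 623.17 μg.

623 μg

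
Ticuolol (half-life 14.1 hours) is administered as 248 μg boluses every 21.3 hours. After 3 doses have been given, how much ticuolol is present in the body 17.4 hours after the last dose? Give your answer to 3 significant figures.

The 3 doses were given 60, 38.7, 17.4 hours ago.
Total = 248·(1/2)^(60/14.1) + 248·(1/2)^(38.7/14.1) + 248·(1/2)^(17.4/14.1)
      = 12.986 + 37.002 + 105.43 ≈ 155.42 μg.

155 μg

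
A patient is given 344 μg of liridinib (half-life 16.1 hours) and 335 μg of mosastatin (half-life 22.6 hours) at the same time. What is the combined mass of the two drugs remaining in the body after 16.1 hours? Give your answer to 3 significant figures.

liridinib: 344 × (1/2)^(16.1/16.1) = 344 × (1/2)^1 ≈ 172 μg.
mosastatin: 335 × (1/2)^(16.1/22.6) = 335 × (1/2)^0.71239 ≈ 204.45 μg.
Total = 172 + 204.45 ≈ 376.45 μg.

376 μg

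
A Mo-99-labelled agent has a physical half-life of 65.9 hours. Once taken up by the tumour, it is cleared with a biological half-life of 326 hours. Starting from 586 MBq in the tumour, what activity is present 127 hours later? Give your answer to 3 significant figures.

1/t_eff = 1/t_phys + 1/t_biol = 1/65.9 + 1/326 = 0.018242 per hour.
t_eff = 65.9 × 326 / (65.9 + 326) ≈ 54.819 hours.
Remaining = 586 × (1/2)^(127/54.819) = 586 × (1/2)^2.3167 ≈ 117.62 MBq.

118 MBq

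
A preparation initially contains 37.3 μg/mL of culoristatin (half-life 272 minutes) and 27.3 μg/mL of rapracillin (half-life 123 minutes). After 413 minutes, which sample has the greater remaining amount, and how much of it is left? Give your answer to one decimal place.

culoristatin, 13.0 μg/mL

culoristatin: 37.3 × (1/2)^1.5184 ≈ 13.021 μg/mL.
rapracillin: 27.3 × (1/2)^3.3577 ≈ 2.6631 μg/mL.
Culoristatin has more remaining, at ≈ 13.021 μg/mL.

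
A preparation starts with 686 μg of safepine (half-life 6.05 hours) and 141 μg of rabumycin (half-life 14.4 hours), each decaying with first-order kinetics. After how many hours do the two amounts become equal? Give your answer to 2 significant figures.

24 hours

Set 686·(1/2)^(t/6.05) = 141·(1/2)^(t/14.4).
Taking log₂: log₂(686/141) = t·(1/6.05 − 1/14.4).
log₂(4.8652) = 2.2825; 1/6.05 − 1/14.4 = 0.095845.
t = 2.2825 / 0.095845 ≈ 23.815 hours.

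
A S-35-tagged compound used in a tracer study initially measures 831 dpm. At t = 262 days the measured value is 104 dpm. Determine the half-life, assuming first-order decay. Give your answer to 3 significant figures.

87.4 days

A/A₀ = 104/831 ≈ 0.12515.
n = log₂(7.9904) ≈ 2.9983 half-lives elapsed in 262 days.
t½ = 262/2.9983 ≈ 87.384 days.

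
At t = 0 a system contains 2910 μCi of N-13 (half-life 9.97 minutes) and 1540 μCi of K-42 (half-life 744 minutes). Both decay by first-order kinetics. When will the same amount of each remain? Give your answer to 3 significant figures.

Set 2910·(1/2)^(t/9.97) = 1540·(1/2)^(t/744).
Taking log₂: log₂(2910/1540) = t·(1/9.97 − 1/744).
log₂(1.8896) = 0.91809; 1/9.97 − 1/744 = 0.098957.
t = 0.91809 / 0.098957 ≈ 9.2777 minutes.

9.28 minutes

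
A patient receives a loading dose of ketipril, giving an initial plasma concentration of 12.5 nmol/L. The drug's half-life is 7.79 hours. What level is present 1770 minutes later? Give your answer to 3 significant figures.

0.906 nmol/L

Convert the elapsed time: 1770 minutes = 29.5 hours.
Number of half-lives: n = 29.5/7.79 ≈ 3.7869.
Remaining = 12.5 × (1/2)^3.7869 = 12.5 × 0.072448 ≈ 0.9056 nmol/L.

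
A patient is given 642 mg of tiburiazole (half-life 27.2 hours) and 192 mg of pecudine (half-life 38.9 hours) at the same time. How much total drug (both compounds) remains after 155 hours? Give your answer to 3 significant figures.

24.5 mg

tiburiazole: 642 × (1/2)^(155/27.2) = 642 × (1/2)^5.6985 ≈ 12.363 mg.
pecudine: 192 × (1/2)^(155/38.9) = 192 × (1/2)^3.9846 ≈ 12.129 mg.
Total = 12.363 + 12.129 ≈ 24.491 mg.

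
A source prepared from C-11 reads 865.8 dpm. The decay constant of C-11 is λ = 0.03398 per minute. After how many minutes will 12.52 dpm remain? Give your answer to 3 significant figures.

t½ = ln 2 / λ = 0.69315 / 0.03398 ≈ 20.399 minutes.
Fraction remaining = 12.52/865.8 ≈ 0.014461.
n = log₂(865.8/12.52) = ln(69.153)/ln 2 ≈ 6.1117 half-lives.
t = n × t½ = 6.1117 × 20.399 ≈ 124.67 minutes.

125 minutes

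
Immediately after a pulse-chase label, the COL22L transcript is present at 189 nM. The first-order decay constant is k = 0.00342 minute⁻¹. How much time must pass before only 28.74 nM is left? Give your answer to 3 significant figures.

t½ = ln 2 / k = 0.69315 / 0.00342 ≈ 202.67 minutes.
Fraction remaining = 28.74/189 ≈ 0.15206.
n = log₂(189/28.74) = ln(6.5762)/ln 2 ≈ 2.7173 half-lives.
t = n × t½ = 2.7173 × 202.67 ≈ 550.72 minutes.

551 minutes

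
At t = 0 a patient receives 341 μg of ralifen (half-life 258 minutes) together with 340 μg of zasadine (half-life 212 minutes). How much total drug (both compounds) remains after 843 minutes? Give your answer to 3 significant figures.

57.0 μg

ralifen: 341 × (1/2)^(843/258) = 341 × (1/2)^3.2674 ≈ 35.412 μg.
zasadine: 340 × (1/2)^(843/212) = 340 × (1/2)^3.9764 ≈ 21.6 μg.
Total = 35.412 + 21.6 ≈ 57.013 μg.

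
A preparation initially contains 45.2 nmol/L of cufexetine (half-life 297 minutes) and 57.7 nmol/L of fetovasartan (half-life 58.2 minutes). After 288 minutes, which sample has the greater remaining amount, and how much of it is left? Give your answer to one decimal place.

cufexetine: 45.2 × (1/2)^0.9697 ≈ 23.08 nmol/L.
fetovasartan: 57.7 × (1/2)^4.9485 ≈ 1.8687 nmol/L.
Cufexetine has more remaining, at ≈ 23.08 nmol/L.

cufexetine, 23.1 nmol/L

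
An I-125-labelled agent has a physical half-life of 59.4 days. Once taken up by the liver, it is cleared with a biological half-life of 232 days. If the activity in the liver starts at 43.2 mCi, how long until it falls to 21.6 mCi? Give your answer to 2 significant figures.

1/t_eff = 1/t_phys + 1/t_biol = 1/59.4 + 1/232 = 0.021145 per day.
t_eff = 59.4 × 232 / (59.4 + 232) ≈ 47.292 days.
n = log₂(43.2/21.6) ≈ 1; t = 1 × 47.292 ≈ 47.292 days.

47 days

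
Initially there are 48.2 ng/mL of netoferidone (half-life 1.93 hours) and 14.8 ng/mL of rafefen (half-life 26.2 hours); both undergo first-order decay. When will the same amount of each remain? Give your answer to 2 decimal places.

Set 48.2·(1/2)^(t/1.93) = 14.8·(1/2)^(t/26.2).
Taking log₂: log₂(48.2/14.8) = t·(1/1.93 − 1/26.2).
log₂(3.2568) = 1.7034; 1/1.93 − 1/26.2 = 0.47997.
t = 1.7034 / 0.47997 ≈ 3.5491 hours.

3.55 hours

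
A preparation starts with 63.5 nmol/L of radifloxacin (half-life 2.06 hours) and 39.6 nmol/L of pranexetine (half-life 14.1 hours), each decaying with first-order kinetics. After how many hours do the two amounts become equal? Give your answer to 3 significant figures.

1.64 hours

Set 63.5·(1/2)^(t/2.06) = 39.6·(1/2)^(t/14.1).
Taking log₂: log₂(63.5/39.6) = t·(1/2.06 − 1/14.1).
log₂(1.6035) = 0.68126; 1/2.06 − 1/14.1 = 0.41451.
t = 0.68126 / 0.41451 ≈ 1.6435 hours.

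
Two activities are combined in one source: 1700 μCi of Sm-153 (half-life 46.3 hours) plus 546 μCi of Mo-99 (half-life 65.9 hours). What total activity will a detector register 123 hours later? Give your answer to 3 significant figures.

Sm-153: 1700 × (1/2)^(123/46.3) = 1700 × (1/2)^2.6566 ≈ 269.61 μCi.
Mo-99: 546 × (1/2)^(123/65.9) = 546 × (1/2)^1.8665 ≈ 149.74 μCi.
Total = 269.61 + 149.74 ≈ 419.35 μCi.

419 μCi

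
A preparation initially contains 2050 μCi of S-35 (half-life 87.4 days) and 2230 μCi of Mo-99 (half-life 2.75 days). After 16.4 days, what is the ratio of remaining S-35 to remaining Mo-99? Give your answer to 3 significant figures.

S-35: 2050 × (1/2)^(16.4/87.4) = 2050 × (1/2)^0.18764 ≈ 1800 μCi.
Mo-99: 2230 × (1/2)^(16.4/2.75) = 2230 × (1/2)^5.9636 ≈ 35.733 μCi.
Ratio ≈ 1800 / 35.733 ≈ 50.373.

50.4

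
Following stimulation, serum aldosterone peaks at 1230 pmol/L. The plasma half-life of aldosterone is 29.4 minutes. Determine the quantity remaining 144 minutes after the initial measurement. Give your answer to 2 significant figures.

Number of half-lives: n = 144/29.4 ≈ 4.898.
Remaining = 1230 × (1/2)^4.898 = 1230 × 0.03354 ≈ 41.255 pmol/L.

41 pmol/L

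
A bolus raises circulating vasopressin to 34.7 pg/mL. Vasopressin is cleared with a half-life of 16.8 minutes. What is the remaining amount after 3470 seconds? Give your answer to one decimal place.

Convert the elapsed time: 3470 seconds = 57.8333 minutes.
Number of half-lives: n = 57.8333/16.8 ≈ 3.4425.
Remaining = 34.7 × (1/2)^3.4425 = 34.7 × 0.091985 ≈ 3.1919 pg/mL.

3.2 pg/mL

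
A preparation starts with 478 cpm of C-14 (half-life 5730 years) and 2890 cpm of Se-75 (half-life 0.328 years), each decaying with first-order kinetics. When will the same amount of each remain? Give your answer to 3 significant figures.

Set 478·(1/2)^(t/5730) = 2890·(1/2)^(t/0.328).
Taking log₂: log₂(478/2890) = t·(1/5730 − 1/0.328).
log₂(0.1654) = -2.596; 1/5730 − 1/0.328 = -3.0486.
t = -2.596 / -3.0486 ≈ 0.85153 years.

0.852 years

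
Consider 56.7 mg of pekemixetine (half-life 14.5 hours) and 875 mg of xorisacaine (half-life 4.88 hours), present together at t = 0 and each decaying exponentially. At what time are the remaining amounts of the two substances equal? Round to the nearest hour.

29 hours

Set 56.7·(1/2)^(t/14.5) = 875·(1/2)^(t/4.88).
Taking log₂: log₂(56.7/875) = t·(1/14.5 − 1/4.88).
log₂(0.0648) = -3.9479; 1/14.5 − 1/4.88 = -0.13595.
t = -3.9479 / -0.13595 ≈ 29.039 hours.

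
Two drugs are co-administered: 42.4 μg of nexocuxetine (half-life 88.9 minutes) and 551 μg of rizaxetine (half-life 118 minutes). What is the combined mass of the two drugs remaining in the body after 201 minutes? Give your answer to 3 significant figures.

178 μg

nexocuxetine: 42.4 × (1/2)^(201/88.9) = 42.4 × (1/2)^2.261 ≈ 8.846 μg.
rizaxetine: 551 × (1/2)^(201/118) = 551 × (1/2)^1.7034 ≈ 169.19 μg.
Total = 8.846 + 169.19 ≈ 178.04 μg.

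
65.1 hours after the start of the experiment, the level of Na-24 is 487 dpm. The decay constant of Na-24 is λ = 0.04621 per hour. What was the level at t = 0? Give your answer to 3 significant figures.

9860 dpm

t½ = ln 2 / λ = 0.69315 / 0.04621 ≈ 15 hours.
Number of half-lives elapsed: n = 65.1/15 ≈ 4.34.
A₀ = A × 2^n = 487 × 2^4.34 = 487 × 20.252 ≈ 9862.9 dpm.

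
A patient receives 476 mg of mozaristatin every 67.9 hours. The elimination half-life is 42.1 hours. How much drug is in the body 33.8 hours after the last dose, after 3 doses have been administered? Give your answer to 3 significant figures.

The 3 doses were given 169.6, 101.7, 33.8 hours ago.
Total = 476·(1/2)^(169.6/42.1) + 476·(1/2)^(101.7/42.1) + 476·(1/2)^(33.8/42.1)
      = 29.168 + 89.21 + 272.85 ≈ 391.23 mg.

391 mg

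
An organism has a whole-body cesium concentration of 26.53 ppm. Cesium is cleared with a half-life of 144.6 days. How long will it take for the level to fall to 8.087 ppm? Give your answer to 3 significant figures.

Fraction remaining = 8.087/26.53 ≈ 0.30482.
n = log₂(26.53/8.087) = ln(3.2806)/ln 2 ≈ 1.7139 half-lives.
t = n × t½ = 1.7139 × 144.6 ≈ 247.84 days.

248 days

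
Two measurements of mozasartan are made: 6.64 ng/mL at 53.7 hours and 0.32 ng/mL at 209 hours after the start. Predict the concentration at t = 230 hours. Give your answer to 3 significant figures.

Over Δt = 209 − 53.7 = 155.3 hours, the level fell by a factor of 6.64/0.32 ≈ 20.75.
n = log₂(20.75) ≈ 4.375 half-lives, so t½ = 155.3/4.375 ≈ 35.497 hours.
From t = 209 to t = 230: 0.32 × (1/2)^((230−209)/35.497) ≈ 0.21235 ng/mL.

0.212 ng/mL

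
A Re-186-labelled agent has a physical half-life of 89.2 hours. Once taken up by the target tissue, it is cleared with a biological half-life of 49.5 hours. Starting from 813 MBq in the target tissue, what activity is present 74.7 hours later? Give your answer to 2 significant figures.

160 MBq

1/t_eff = 1/t_phys + 1/t_biol = 1/89.2 + 1/49.5 = 0.031413 per hour.
t_eff = 89.2 × 49.5 / (89.2 + 49.5) ≈ 31.834 hours.
Remaining = 813 × (1/2)^(74.7/31.834) = 813 × (1/2)^2.3465 ≈ 159.85 MBq.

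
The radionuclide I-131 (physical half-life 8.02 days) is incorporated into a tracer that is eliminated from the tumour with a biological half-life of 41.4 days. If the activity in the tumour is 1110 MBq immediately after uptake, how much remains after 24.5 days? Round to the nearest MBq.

1/t_eff = 1/t_phys + 1/t_biol = 1/8.02 + 1/41.4 = 0.14884 per day.
t_eff = 8.02 × 41.4 / (8.02 + 41.4) ≈ 6.7185 days.
Remaining = 1110 × (1/2)^(24.5/6.7185) = 1110 × (1/2)^3.6467 ≈ 88.628 MBq.

89 MBq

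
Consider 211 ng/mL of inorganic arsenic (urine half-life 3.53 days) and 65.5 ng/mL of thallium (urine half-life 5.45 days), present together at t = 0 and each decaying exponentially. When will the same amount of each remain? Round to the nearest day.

17 days

Set 211·(1/2)^(t/3.53) = 65.5·(1/2)^(t/5.45).
Taking log₂: log₂(211/65.5) = t·(1/3.53 − 1/5.45).
log₂(3.2214) = 1.6877; 1/3.53 − 1/5.45 = 0.0998.
t = 1.6877 / 0.0998 ≈ 16.911 days.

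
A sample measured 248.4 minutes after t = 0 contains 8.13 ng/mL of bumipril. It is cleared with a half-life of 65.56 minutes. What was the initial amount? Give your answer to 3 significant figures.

112 ng/mL

Number of half-lives elapsed: n = 248.4/65.56 ≈ 3.7889.
A₀ = A × 2^n = 8.13 × 2^3.7889 = 8.13 × 13.822 ≈ 112.37 ng/mL.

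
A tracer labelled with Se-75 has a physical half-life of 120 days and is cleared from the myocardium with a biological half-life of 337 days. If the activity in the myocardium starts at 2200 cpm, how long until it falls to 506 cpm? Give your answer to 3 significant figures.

1/t_eff = 1/t_phys + 1/t_biol = 1/120 + 1/337 = 0.011301 per day.
t_eff = 120 × 337 / (120 + 337) ≈ 88.49 days.
n = log₂(2200/506) ≈ 2.1203; t = 2.1203 × 88.49 ≈ 187.63 days.

188 days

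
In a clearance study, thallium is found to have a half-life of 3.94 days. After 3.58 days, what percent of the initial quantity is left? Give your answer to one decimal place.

53.3%

n = 3.58/3.94 ≈ 0.90863 half-lives.
Fraction remaining = (1/2)^0.90863 ≈ 0.53269, i.e. 53.269%.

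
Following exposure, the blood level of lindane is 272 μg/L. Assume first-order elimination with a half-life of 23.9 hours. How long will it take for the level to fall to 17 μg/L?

17/272 = 1/16, so 4 half-lives have elapsed.
t = 4 × 23.9 = 95.6 hours.

95.6 hours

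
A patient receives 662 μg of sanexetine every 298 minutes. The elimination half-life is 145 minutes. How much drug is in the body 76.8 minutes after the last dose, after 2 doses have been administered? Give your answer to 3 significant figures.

The 2 doses were given 374.8, 76.8 minutes ago.
Total = 662·(1/2)^(374.8/145) + 662·(1/2)^(76.8/145)
      = 110.34 + 458.58 ≈ 568.92 μg.

569 μg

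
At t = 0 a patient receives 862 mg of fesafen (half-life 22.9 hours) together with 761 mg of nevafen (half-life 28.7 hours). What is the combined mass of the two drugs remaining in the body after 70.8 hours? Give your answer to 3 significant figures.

239 mg

fesafen: 862 × (1/2)^(70.8/22.9) = 862 × (1/2)^3.0917 ≈ 101.11 mg.
nevafen: 761 × (1/2)^(70.8/28.7) = 761 × (1/2)^2.4669 ≈ 137.65 mg.
Total = 101.11 + 137.65 ≈ 238.76 mg.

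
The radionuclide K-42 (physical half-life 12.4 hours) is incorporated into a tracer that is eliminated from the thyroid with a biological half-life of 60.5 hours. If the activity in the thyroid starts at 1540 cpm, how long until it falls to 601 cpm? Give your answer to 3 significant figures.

1/t_eff = 1/t_phys + 1/t_biol = 1/12.4 + 1/60.5 = 0.097174 per hour.
t_eff = 12.4 × 60.5 / (12.4 + 60.5) ≈ 10.291 hours.
n = log₂(1540/601) ≈ 1.3575; t = 1.3575 × 10.291 ≈ 13.97 hours.

14.0 hours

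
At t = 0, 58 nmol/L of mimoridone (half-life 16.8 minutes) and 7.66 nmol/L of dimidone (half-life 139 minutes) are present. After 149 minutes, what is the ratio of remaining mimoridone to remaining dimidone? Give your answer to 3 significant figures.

mimoridone: 58 × (1/2)^(149/16.8) = 58 × (1/2)^8.869 ≈ 0.12404 nmol/L.
dimidone: 7.66 × (1/2)^(149/139) = 7.66 × (1/2)^1.0719 ≈ 3.6437 nmol/L.
Ratio ≈ 0.12404 / 3.6437 ≈ 0.034044.

0.0340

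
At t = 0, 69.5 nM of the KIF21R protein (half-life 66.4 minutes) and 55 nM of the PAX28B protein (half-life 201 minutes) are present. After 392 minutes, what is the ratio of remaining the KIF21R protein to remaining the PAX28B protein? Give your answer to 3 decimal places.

KIF21R protein: 69.5 × (1/2)^(392/66.4) = 69.5 × (1/2)^5.9036 ≈ 1.161 nM.
PAX28B protein: 55 × (1/2)^(392/201) = 55 × (1/2)^1.9502 ≈ 14.232 nM.
Ratio ≈ 1.161 / 14.232 ≈ 0.081572.

0.082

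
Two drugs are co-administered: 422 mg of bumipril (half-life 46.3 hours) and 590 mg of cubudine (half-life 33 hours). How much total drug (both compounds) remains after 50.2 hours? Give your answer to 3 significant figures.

bumipril: 422 × (1/2)^(50.2/46.3) = 422 × (1/2)^1.0842 ≈ 199.03 mg.
cubudine: 590 × (1/2)^(50.2/33) = 590 × (1/2)^1.5212 ≈ 205.55 mg.
Total = 199.03 + 205.55 ≈ 404.59 mg.

405 mg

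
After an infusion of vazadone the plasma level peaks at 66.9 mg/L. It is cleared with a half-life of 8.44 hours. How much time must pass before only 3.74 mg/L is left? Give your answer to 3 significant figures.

35.1 hours

Fraction remaining = 3.74/66.9 ≈ 0.055904.
n = log₂(66.9/3.74) = ln(17.888)/ln 2 ≈ 4.1609 half-lives.
t = n × t½ = 4.1609 × 8.44 ≈ 35.118 hours.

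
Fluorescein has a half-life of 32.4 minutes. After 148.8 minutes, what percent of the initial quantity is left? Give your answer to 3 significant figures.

4.14%

n = 148.8/32.4 ≈ 4.5926 half-lives.
Fraction remaining = (1/2)^4.5926 ≈ 0.041447, i.e. 4.1447%.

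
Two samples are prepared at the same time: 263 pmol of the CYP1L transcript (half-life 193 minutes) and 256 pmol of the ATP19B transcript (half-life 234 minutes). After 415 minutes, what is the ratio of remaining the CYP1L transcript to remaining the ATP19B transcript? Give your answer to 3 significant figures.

0.791

CYP1L transcript: 263 × (1/2)^(415/193) = 263 × (1/2)^2.1503 ≈ 59.247 pmol.
ATP19B transcript: 256 × (1/2)^(415/234) = 256 × (1/2)^1.7735 ≈ 74.879 pmol.
Ratio ≈ 59.247 / 74.879 ≈ 0.79123.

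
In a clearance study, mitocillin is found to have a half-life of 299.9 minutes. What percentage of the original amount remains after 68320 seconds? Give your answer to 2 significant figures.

7.2%

68320 seconds = 1138.67 minutes.
n = 1138.67/299.9 ≈ 3.7968 half-lives.
Fraction remaining = (1/2)^3.7968 ≈ 0.071952, i.e. 7.1952%.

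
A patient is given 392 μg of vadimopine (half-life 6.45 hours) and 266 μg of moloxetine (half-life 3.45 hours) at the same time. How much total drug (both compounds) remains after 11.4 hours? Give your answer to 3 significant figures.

142 μg

vadimopine: 392 × (1/2)^(11.4/6.45) = 392 × (1/2)^1.7674 ≈ 115.14 μg.
moloxetine: 266 × (1/2)^(11.4/3.45) = 266 × (1/2)^3.3043 ≈ 26.926 μg.
Total = 115.14 + 26.926 ≈ 142.07 μg.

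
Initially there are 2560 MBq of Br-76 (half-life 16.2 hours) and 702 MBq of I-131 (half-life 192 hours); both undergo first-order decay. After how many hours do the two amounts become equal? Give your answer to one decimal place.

33.0 hours

Set 2560·(1/2)^(t/16.2) = 702·(1/2)^(t/192).
Taking log₂: log₂(2560/702) = t·(1/16.2 − 1/192).
log₂(3.6467) = 1.8666; 1/16.2 − 1/192 = 0.05652.
t = 1.8666 / 0.05652 ≈ 33.025 hours.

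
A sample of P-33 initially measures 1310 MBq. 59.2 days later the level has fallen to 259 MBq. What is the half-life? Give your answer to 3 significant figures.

25.3 days

A/A₀ = 259/1310 ≈ 0.19771.
n = log₂(5.0579) ≈ 2.3385 half-lives elapsed in 59.2 days.
t½ = 59.2/2.3385 ≈ 25.315 days.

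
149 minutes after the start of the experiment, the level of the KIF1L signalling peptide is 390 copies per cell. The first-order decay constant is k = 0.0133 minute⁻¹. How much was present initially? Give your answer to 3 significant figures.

t½ = ln 2 / k = 0.69315 / 0.0133 ≈ 52.116 minutes.
Number of half-lives elapsed: n = 149/52.116 ≈ 2.859.
A₀ = A × 2^n = 390 × 2^2.859 = 390 × 7.2551 ≈ 2829.5 copies per cell.

2830 copies per cell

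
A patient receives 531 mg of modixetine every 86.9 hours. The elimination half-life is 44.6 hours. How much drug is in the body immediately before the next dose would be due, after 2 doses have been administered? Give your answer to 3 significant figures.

173 mg

The 2 doses were given 173.8, 86.9 hours ago.
Total = 531·(1/2)^(173.8/44.6) + 531·(1/2)^(86.9/44.6)
      = 35.647 + 137.58 ≈ 173.23 mg.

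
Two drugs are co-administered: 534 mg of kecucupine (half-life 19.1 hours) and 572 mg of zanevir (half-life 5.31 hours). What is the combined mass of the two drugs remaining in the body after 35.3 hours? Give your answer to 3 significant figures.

154 mg

kecucupine: 534 × (1/2)^(35.3/19.1) = 534 × (1/2)^1.8482 ≈ 148.32 mg.
zanevir: 572 × (1/2)^(35.3/5.31) = 572 × (1/2)^6.6478 ≈ 5.7042 mg.
Total = 148.32 + 5.7042 ≈ 154.02 mg.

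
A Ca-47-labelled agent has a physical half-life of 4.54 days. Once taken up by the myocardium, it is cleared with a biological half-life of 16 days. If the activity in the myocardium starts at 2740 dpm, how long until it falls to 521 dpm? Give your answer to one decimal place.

8.5 days

1/t_eff = 1/t_phys + 1/t_biol = 1/4.54 + 1/16 = 0.28276 per day.
t_eff = 4.54 × 16 / (4.54 + 16) ≈ 3.5365 days.
n = log₂(2740/521) ≈ 2.3948; t = 2.3948 × 3.5365 ≈ 8.4693 days.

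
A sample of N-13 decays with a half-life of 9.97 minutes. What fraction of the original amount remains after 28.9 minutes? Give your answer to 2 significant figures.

0.13

n = 28.9/9.97 ≈ 2.8987 half-lives.
Fraction remaining = (1/2)^2.8987 ≈ 0.13409.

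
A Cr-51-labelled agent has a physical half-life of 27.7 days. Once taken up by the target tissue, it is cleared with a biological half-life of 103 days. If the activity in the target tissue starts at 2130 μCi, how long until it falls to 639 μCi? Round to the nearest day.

1/t_eff = 1/t_phys + 1/t_biol = 1/27.7 + 1/103 = 0.04581 per day.
t_eff = 27.7 × 103 / (27.7 + 103) ≈ 21.829 days.
n = log₂(2130/639) ≈ 1.737; t = 1.737 × 21.829 ≈ 37.917 days.

38 days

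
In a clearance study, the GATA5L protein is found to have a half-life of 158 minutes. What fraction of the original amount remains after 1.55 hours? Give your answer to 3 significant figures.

0.665

1.55 hours = 93 minutes.
n = 93/158 ≈ 0.58861 half-lives.
Fraction remaining = (1/2)^0.58861 ≈ 0.66498.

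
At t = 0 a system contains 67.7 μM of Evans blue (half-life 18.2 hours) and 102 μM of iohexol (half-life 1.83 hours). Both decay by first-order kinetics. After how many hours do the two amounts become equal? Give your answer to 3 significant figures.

Set 67.7·(1/2)^(t/18.2) = 102·(1/2)^(t/1.83).
Taking log₂: log₂(67.7/102) = t·(1/18.2 − 1/1.83).
log₂(0.66373) = -0.59134; 1/18.2 − 1/1.83 = -0.4915.
t = -0.59134 / -0.4915 ≈ 1.2031 hours.

1.20 hours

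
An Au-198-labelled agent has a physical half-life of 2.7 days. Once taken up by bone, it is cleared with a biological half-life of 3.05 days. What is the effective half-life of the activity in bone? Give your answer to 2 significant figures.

1.4 days

1/t_eff = 1/t_phys + 1/t_biol = 1/2.7 + 1/3.05 = 0.69824 per day.
t_eff = 2.7 × 3.05 / (2.7 + 3.05) ≈ 1.4322 days.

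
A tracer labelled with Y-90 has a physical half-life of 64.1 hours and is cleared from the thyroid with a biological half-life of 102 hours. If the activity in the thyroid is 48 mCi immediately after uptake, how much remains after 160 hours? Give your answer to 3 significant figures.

1/t_eff = 1/t_phys + 1/t_biol = 1/64.1 + 1/102 = 0.025405 per hour.
t_eff = 64.1 × 102 / (64.1 + 102) ≈ 39.363 hours.
Remaining = 48 × (1/2)^(160/39.363) = 48 × (1/2)^4.0647 ≈ 2.8684 mCi.

2.87 mCi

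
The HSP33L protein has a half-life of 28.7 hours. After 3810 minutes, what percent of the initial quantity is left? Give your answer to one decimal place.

3810 minutes = 63.5 hours.
n = 63.5/28.7 ≈ 2.2125 half-lives.
Fraction remaining = (1/2)^2.2125 ≈ 0.21575, i.e. 21.575%.

21.6%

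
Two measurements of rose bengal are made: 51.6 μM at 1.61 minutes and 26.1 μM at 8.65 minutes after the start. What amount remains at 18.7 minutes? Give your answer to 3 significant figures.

9.86 μM

Over Δt = 8.65 − 1.61 = 7.04 minutes, the level fell by a factor of 51.6/26.1 ≈ 1.977.
n = log₂(1.977) ≈ 0.98332 half-lives, so t½ = 7.04/0.98332 ≈ 7.1594 minutes.
From t = 8.65 to t = 18.7: 26.1 × (1/2)^((18.7−8.65)/7.1594) ≈ 9.8644 μM.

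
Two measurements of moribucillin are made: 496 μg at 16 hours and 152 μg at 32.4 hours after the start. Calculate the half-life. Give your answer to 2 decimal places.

9.61 hours

Over Δt = 32.4 − 16 = 16.4 hours, the level fell by a factor of 496/152 ≈ 3.2632.
n = log₂(3.2632) ≈ 1.7063 half-lives, so t½ = 16.4/1.7063 ≈ 9.6116 hours.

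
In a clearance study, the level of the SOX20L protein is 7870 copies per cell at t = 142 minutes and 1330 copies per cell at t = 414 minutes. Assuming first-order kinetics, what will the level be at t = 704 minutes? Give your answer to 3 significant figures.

200 copies per cell

Over Δt = 414 − 142 = 272 minutes, the level fell by a factor of 7870/1330 ≈ 5.9173.
n = log₂(5.9173) ≈ 2.5649 half-lives, so t½ = 272/2.5649 ≈ 106.05 minutes.
From t = 414 to t = 704: 1330 × (1/2)^((704−414)/106.05) ≈ 199.82 copies per cell.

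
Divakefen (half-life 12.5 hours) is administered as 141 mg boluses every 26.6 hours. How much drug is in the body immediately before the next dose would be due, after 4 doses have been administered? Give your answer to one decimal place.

41.7 mg

The 4 doses were given 106.4, 79.8, 53.2, 26.6 hours ago.
Total = 141·(1/2)^(106.4/12.5) + 141·(1/2)^(79.8/12.5) + 141·(1/2)^(53.2/12.5) + 141·(1/2)^(26.6/12.5)
      = 0.38624 + 1.6883 + 7.3796 + 32.257 ≈ 41.711 mg.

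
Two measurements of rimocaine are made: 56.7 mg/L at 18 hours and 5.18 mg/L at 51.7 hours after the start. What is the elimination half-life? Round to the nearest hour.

Over Δt = 51.7 − 18 = 33.7 hours, the level fell by a factor of 56.7/5.18 ≈ 10.946.
n = log₂(10.946) ≈ 3.4523 half-lives, so t½ = 33.7/3.4523 ≈ 9.7615 hours.

10 hours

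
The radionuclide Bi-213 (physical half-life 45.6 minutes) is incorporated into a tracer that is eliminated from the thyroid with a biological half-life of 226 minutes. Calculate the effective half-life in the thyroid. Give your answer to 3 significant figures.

37.9 minutes

1/t_eff = 1/t_phys + 1/t_biol = 1/45.6 + 1/226 = 0.026355 per minute.
t_eff = 45.6 × 226 / (45.6 + 226) ≈ 37.944 minutes.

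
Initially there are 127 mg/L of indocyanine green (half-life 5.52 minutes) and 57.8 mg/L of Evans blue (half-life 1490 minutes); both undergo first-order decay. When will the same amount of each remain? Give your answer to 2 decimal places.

6.29 minutes

Set 127·(1/2)^(t/5.52) = 57.8·(1/2)^(t/1490).
Taking log₂: log₂(127/57.8) = t·(1/5.52 − 1/1490).
log₂(2.1972) = 1.1357; 1/5.52 − 1/1490 = 0.18049.
t = 1.1357 / 0.18049 ≈ 6.2923 minutes.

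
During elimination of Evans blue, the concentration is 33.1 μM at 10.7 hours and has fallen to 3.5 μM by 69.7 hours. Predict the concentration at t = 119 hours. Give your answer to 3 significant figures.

0.535 μM

Over Δt = 69.7 − 10.7 = 59 hours, the level fell by a factor of 33.1/3.5 ≈ 9.4571.
n = log₂(9.4571) ≈ 3.2414 half-lives, so t½ = 59/3.2414 ≈ 18.202 hours.
From t = 69.7 to t = 119: 3.5 × (1/2)^((119−69.7)/18.202) ≈ 0.53546 μM.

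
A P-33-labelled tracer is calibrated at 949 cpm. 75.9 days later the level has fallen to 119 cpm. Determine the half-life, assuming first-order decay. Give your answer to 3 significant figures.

A/A₀ = 119/949 ≈ 0.1254.
n = log₂(7.9748) ≈ 2.9954 half-lives elapsed in 75.9 days.
t½ = 75.9/2.9954 ≈ 25.338 days.

25.3 days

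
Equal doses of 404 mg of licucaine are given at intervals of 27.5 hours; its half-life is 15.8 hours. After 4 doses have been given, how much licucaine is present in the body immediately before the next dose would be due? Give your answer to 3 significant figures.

The 4 doses were given 110, 82.5, 55, 27.5 hours ago.
Total = 404·(1/2)^(110/15.8) + 404·(1/2)^(82.5/15.8) + 404·(1/2)^(55/15.8) + 404·(1/2)^(27.5/15.8)
      = 3.2404 + 10.828 + 36.182 + 120.9 ≈ 171.15 mg.

171 mg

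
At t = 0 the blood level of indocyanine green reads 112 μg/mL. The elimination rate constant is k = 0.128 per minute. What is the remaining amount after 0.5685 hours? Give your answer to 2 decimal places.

1.42 μg/mL

t½ = ln 2 / k = 0.69315 / 0.128 ≈ 5.4152 minutes.
Convert the elapsed time: 0.5685 hours = 34.11 minutes.
Number of half-lives: n = 34.11/5.4152 ≈ 6.2989.
Remaining = 112 × (1/2)^6.2989 = 112 × 0.012701 ≈ 1.4225 μg/mL.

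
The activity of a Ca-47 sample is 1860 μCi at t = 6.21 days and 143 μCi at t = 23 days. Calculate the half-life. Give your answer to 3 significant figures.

Over Δt = 23 − 6.21 = 16.79 days, the level fell by a factor of 1860/143 ≈ 13.007.
n = log₂(13.007) ≈ 3.7012 half-lives, so t½ = 16.79/3.7012 ≈ 4.5363 days.

4.54 days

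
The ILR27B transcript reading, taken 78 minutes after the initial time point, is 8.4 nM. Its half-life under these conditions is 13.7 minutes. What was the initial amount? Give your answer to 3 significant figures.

435 nM

Number of half-lives elapsed: n = 78/13.7 ≈ 5.6934.
A₀ = A × 2^n = 8.4 × 2^5.6934 = 8.4 × 51.748 ≈ 434.68 nM.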